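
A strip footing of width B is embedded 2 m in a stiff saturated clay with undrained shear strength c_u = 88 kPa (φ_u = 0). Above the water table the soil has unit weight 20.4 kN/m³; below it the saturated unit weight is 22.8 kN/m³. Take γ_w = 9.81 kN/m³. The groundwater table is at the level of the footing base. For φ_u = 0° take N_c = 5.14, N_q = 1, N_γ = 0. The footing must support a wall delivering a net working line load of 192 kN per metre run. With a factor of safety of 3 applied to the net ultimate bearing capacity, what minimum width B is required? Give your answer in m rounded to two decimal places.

B = 1.27 m

Overburden at base level: q = 20.4 × 2 = 40.8 kPa.
Cohesion term c·N_c = 88 × 5.14 = 452.32 kPa; surcharge term q·N_q = 40.8 × 1 = 40.8 kPa.
q_ult = 452.32 + 40.8 = 493.12 kPa.
For φ = 0 the ½γBN_γ term vanishes, so q_ult is independent of B. q_net = 493.12 − 40.8 = 452.32 kPa; q_all(net) = 452.32/3 = 150.77 kPa.
Required width B = w / q_all(net) = 192 / 150.77 = 1.273 m.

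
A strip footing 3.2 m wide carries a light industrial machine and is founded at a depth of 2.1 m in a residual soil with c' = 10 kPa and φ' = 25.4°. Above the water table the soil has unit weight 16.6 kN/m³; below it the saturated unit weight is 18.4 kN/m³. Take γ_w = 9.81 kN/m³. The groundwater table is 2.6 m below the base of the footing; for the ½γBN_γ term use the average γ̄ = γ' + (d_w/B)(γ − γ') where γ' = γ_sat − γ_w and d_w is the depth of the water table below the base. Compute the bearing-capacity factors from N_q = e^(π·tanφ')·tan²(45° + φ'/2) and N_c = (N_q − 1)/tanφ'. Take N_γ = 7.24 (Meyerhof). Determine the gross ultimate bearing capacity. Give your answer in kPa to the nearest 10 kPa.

tan25.4° = 0.4748, so N_q = e^(π×0.4748)·tan²(57.7°) = 4.445 × 2.502 = 11.12.
N_c = (11.12 − 1)/tan25.4° = 21.32.
Effective surcharge at the founding depth q = γ·D_f = 16.6 × 2.1 = 34.86 kPa.
With d_w = 2.6 m < B, γ̄ = 8.59 + (2.6/3.2) × (16.6 − 8.59) = 15.098 kN/m³.
q_ult = c·N_c + q·N_q + 0.5·γ·B·N_γ
     = 10 × 21.317 + 34.86 × 11.122 + 0.5 × 15.098 × 3.2 × 7.24
     = 213.17 + 387.71 + 174.9 = 775.78 kPa.

q_ult ≈ 780 kPa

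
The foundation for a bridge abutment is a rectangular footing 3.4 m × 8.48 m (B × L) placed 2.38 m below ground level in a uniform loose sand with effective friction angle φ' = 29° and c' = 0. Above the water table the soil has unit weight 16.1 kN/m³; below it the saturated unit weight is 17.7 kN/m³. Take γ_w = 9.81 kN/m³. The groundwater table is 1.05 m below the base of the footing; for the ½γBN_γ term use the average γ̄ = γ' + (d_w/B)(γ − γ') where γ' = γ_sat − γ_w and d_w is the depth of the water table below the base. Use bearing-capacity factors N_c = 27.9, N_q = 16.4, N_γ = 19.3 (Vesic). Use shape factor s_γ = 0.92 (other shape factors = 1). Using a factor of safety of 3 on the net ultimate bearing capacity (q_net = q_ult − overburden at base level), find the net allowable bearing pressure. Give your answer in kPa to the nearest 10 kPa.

Effective surcharge at the founding depth q = γ·D_f = 16.1 × 2.38 = 38.318 kPa.
With d_w = 1.05 m < B, γ̄ = 7.89 + (1.05/3.4) × (16.1 − 7.89) = 10.425 kN/m³.
q_ult = q·N_q + 0.5·γ·B·N_γ·s_γ
     = 38.318 × 16.4 + 0.5 × 10.425 × 3.4 × 19.3 × 0.92
     = 628.42 + 314.69 = 943.11 kPa.
q_net = 943.11 − 38.318 = 904.79 kPa.
q_all(net) = 904.79 / 3 = 301.6 kPa.

q_all(net) ≈ 300 kPa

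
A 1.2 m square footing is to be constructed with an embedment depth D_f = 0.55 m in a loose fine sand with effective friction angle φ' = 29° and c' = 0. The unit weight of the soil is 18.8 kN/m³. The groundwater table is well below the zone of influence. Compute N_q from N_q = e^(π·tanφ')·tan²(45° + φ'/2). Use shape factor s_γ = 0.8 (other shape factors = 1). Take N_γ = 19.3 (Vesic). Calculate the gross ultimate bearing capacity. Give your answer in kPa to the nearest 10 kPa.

tan29° = 0.5543, so N_q = e^(π×0.5543)·tan²(59.5°) = 5.705 × 2.882 = 16.44.
Overburden at base level: q = 18.8 × 0.55 = 10.34 kPa.
Surcharge term q·N_q = 10.34 × 16.443 = 170.02 kPa; self-weight term 0.5·γ·B·N_γ·s_γ = 0.5 × 18.8 × 1.2 × 19.3 × 0.8 = 174.16 kPa.
q_ult = 170.02 + 174.16 = 344.19 kPa.

q_ult ≈ 340 kPa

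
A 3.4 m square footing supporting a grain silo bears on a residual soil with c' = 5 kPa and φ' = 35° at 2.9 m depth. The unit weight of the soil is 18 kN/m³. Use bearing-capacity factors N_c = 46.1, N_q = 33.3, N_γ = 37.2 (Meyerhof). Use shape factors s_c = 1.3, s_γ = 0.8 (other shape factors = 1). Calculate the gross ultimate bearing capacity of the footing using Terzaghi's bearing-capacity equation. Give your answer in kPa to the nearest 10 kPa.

q_ult ≈ 2950 kPa

Overburden at base level: q = 18 × 2.9 = 52.2 kPa.
Cohesion term c·N_c·s_c = 5 × 46.1 × 1.3 = 299.65 kPa; surcharge term q·N_q = 52.2 × 33.3 = 1738.3 kPa; self-weight term 0.5·γ·B·N_γ·s_γ = 0.5 × 18 × 3.4 × 37.2 × 0.8 = 910.66 kPa.
q_ult = 299.65 + 1738.3 + 910.66 = 2948.6 kPa.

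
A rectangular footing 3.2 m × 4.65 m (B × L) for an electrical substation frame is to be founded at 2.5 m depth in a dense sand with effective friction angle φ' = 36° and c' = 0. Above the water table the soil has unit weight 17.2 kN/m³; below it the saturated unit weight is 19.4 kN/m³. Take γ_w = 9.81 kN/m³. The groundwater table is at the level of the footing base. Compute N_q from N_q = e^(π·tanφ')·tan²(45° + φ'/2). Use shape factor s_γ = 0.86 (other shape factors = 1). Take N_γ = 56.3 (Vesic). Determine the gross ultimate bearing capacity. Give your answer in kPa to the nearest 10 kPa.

tan36° = 0.7265, so N_q = e^(π×0.7265)·tan²(63°) = 9.801 × 3.852 = 37.75.
q = γ·D_f = 17.2 × 2.5 = 43 kPa.
For the ½γBN_γ term take γ' = 19.4 − 9.81 = 9.59 kN/m³ (soil below base is submerged).
q·N_q = 43 × 37.752 = 1623.4 kPa
0.5·γ·B·N_γ·s_γ = 0.5 × 9.59 × 3.2 × 56.3 × 0.86 = 742.93 kPa
q_ult = 1623.4 + 742.93 = 2366.3 kPa.

q_ult ≈ 2370 kPa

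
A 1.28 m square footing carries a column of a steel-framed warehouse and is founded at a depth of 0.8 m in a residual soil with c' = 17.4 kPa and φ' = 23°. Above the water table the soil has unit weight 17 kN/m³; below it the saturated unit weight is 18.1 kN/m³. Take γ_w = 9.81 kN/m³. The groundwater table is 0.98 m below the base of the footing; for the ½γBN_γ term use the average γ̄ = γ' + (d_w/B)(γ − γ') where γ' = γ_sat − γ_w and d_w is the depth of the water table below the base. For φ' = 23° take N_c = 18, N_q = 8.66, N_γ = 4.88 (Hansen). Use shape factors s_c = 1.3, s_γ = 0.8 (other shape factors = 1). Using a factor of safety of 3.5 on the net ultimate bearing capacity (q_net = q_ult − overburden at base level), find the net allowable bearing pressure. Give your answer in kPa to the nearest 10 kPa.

q_all(net) ≈ 160 kPa

Effective surcharge at the founding depth q = γ·D_f = 17 × 0.8 = 13.6 kPa.
With d_w = 0.98 m < B, γ̄ = 8.29 + (0.98/1.28) × (17 − 8.29) = 14.959 kN/m³.
q_ult = c·N_c·s_c + q·N_q + 0.5·γ·B·N_γ·s_γ
     = 17.4 × 18 × 1.3 + 13.6 × 8.66 + 0.5 × 14.959 × 1.28 × 4.88 × 0.8
     = 407.16 + 117.78 + 37.375 = 562.31 kPa.
q_net = 562.31 − 13.6 = 548.71 kPa.
q_all(net) = 548.71 / 3.5 = 156.77 kPa.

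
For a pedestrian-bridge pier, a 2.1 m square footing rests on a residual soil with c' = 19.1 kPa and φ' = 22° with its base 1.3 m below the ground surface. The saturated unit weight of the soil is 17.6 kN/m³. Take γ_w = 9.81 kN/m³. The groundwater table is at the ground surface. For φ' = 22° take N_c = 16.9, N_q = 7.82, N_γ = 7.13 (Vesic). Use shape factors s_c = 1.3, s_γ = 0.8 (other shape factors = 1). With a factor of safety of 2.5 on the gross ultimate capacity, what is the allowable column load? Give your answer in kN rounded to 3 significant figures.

P_all ≈ 962 kN

Water table at ground surface, so effective unit weight γ' = 17.6 − 9.81 = 7.79 kN/m³ is used throughout; overburden q = 7.79 × 1.3 = 10.127 kPa; the same γ' applies in the ½γBN_γ term.
Cohesion term c·N_c·s_c = 19.1 × 16.9 × 1.3 = 419.63 kPa; surcharge term q·N_q = 10.127 × 7.82 = 79.193 kPa; self-weight term 0.5·γ·B·N_γ·s_γ = 0.5 × 7.79 × 2.1 × 7.13 × 0.8 = 46.656 kPa.
q_ult = 419.63 + 79.193 + 46.656 = 545.48 kPa.
Gross allowable pressure q_all = 545.48 / 2.5 = 218.19 kPa.
Footing area = 4.41 m², so allowable column load = 218.19 × 4.41 = 962.22 kN.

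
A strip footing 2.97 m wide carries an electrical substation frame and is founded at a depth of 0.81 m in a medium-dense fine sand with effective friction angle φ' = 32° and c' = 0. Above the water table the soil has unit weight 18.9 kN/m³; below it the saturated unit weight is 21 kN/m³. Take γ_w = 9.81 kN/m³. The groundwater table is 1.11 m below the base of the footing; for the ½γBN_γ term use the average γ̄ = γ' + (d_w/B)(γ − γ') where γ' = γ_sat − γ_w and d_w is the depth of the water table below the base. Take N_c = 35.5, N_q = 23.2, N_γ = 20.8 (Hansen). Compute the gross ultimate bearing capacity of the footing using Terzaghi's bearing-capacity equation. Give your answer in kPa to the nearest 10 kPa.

q_ult ≈ 790 kPa

Overburden at base level: q = 18.9 × 0.81 = 15.309 kPa.
The water table is 1.11 m below the base (< B = 2.97 m), so the ½γBN_γ term uses γ̄ = γ' + (d_w/B)(γ − γ') = 11.19 + (1.11/2.97)(18.9 − 11.19) = 14.072 kN/m³.
Surcharge term q·N_q = 15.309 × 23.2 = 355.17 kPa; self-weight term 0.5·γ·B·N_γ = 0.5 × 14.072 × 2.97 × 20.8 = 434.64 kPa.
q_ult = 355.17 + 434.64 = 789.81 kPa.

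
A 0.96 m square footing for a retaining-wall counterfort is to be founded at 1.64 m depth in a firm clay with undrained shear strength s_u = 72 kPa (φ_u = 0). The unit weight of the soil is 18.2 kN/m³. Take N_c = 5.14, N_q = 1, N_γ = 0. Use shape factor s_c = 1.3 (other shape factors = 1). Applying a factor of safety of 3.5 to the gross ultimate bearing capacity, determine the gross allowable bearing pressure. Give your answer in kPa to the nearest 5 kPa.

q_all ≈ 145 kPa

q = γ·D_f = 18.2 × 1.64 = 29.848 kPa.
c·N_c·s_c = 72 × 5.14 × 1.3 = 481.1 kPa
q·N_q = 29.848 × 1 = 29.848 kPa
q_ult = 481.1 + 29.848 = 510.95 kPa.
q_all = q_ult / FS = 510.95 / 3.5 = 145.99 kPa.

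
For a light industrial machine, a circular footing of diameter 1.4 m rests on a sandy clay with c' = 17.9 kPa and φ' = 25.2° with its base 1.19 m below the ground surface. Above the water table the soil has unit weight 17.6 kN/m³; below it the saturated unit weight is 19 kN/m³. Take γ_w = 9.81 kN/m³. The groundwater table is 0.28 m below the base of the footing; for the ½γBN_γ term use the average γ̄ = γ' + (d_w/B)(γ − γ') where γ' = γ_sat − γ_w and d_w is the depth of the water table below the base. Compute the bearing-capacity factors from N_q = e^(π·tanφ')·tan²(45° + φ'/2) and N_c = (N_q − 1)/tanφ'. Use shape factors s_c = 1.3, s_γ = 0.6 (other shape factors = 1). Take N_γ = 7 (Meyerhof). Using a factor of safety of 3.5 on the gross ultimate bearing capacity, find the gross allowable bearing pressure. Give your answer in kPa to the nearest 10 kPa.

N_q = e^(π·tan25.2°)·tan²(57.6°) = 10.89; N_c = (N_q − 1)/tanφ' = 21.02.
Effective surcharge at the founding depth q = γ·D_f = 17.6 × 1.19 = 20.944 kPa.
With d_w = 0.28 m < B, γ̄ = 9.19 + (0.28/1.4) × (17.6 − 9.19) = 10.872 kN/m³.
q_ult = c·N_c·s_c + q·N_q + 0.5·γ·B·N_γ·s_γ
     = 17.9 × 21.016 × 1.3 + 20.944 × 10.889 + 0.5 × 10.872 × 1.4 × 7 × 0.6
     = 489.04 + 228.07 + 31.964 = 749.07 kPa.
q_all = 749.07 / 3.5 = 214.02 kPa.

q_all ≈ 210 kPa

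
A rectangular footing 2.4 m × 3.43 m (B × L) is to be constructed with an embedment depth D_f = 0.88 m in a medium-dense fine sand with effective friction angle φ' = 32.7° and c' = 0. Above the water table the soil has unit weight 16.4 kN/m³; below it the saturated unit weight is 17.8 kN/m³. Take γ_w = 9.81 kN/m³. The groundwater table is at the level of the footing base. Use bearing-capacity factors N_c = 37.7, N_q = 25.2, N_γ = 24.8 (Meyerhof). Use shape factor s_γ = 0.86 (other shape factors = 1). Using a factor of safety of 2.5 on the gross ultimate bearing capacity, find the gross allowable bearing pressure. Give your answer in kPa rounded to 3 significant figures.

Effective surcharge at the founding depth q = γ·D_f = 16.4 × 0.88 = 14.432 kPa.
The water table coincides with the base, so in the self-weight term γ → γ' = 7.99 kN/m³.
q_ult = q·N_q + 0.5·γ·B·N_γ·s_γ
     = 14.432 × 25.2 + 0.5 × 7.99 × 2.4 × 24.8 × 0.86
     = 363.69 + 204.49 = 568.18 kPa.
q_all = 568.18 / 2.5 = 227.27 kPa.

q_all ≈ 227 kPa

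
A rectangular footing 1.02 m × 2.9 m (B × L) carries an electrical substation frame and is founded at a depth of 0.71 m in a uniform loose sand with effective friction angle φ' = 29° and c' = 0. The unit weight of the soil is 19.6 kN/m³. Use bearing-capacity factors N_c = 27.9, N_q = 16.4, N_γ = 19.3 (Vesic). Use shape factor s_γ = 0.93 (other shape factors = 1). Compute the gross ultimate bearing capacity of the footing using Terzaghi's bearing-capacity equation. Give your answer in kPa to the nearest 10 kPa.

q_ult ≈ 410 kPa

Overburden at base level: q = 19.6 × 0.71 = 13.916 kPa.
Surcharge term q·N_q = 13.916 × 16.4 = 228.22 kPa; self-weight term 0.5·γ·B·N_γ·s_γ = 0.5 × 19.6 × 1.02 × 19.3 × 0.93 = 179.42 kPa.
q_ult = 228.22 + 179.42 = 407.64 kPa.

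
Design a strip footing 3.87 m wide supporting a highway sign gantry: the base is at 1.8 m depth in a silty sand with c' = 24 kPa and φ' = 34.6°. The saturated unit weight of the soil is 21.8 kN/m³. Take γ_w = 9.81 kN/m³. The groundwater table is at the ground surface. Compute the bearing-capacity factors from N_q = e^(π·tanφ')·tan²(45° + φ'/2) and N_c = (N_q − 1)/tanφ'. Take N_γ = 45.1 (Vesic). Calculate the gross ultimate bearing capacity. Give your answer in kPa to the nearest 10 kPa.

tan34.6° = 0.6899, so N_q = e^(π×0.6899)·tan²(62.3°) = 8.734 × 3.628 = 31.69.
N_c = (31.69 − 1)/tan34.6° = 44.48.
γ' = 21.8 − 9.81 = 11.99 kN/m³ (submerged throughout). q = 11.99 × 1.8 = 21.582 kPa; the same γ' applies in the ½γBN_γ term.
c·N_c = 24 × 44.483 = 1067.6 kPa
q·N_q = 21.582 × 31.687 = 683.87 kPa
0.5·γ·B·N_γ = 0.5 × 11.99 × 3.87 × 45.1 = 1046.3 kPa
q_ult = 1067.6 + 683.87 + 1046.3 = 2797.8 kPa.

q_ult ≈ 2800 kPa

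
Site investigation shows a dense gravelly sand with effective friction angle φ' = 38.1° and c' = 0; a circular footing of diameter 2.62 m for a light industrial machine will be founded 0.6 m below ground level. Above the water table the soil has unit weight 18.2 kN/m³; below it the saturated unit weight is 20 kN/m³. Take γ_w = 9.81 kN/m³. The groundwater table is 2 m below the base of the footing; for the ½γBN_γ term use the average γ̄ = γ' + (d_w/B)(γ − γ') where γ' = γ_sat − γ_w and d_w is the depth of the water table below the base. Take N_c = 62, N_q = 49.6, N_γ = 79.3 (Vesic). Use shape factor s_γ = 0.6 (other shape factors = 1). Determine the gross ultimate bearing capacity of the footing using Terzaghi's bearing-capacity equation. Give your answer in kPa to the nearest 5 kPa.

q_ult ≈ 1560 kPa

Overburden at base level: q = 18.2 × 0.6 = 10.92 kPa.
The water table is 2 m below the base (< B = 2.62 m), so the ½γBN_γ term uses γ̄ = γ' + (d_w/B)(γ − γ') = 10.19 + (2/2.62)(18.2 − 10.19) = 16.305 kN/m³.
Surcharge term q·N_q = 10.92 × 49.6 = 541.63 kPa; self-weight term 0.5·γ·B·N_γ·s_γ = 0.5 × 16.305 × 2.62 × 79.3 × 0.6 = 1016.3 kPa.
q_ult = 541.63 + 1016.3 = 1557.9 kPa.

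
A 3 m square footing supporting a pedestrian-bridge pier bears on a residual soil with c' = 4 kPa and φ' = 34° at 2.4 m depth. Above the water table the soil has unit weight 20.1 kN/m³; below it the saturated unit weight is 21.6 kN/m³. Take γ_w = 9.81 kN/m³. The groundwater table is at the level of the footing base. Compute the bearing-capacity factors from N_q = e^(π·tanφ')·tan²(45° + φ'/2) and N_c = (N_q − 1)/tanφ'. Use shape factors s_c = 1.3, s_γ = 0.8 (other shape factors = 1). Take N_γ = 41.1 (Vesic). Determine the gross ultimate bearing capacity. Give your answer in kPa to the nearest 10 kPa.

tan34° = 0.6745, so N_q = e^(π×0.6745)·tan²(62°) = 8.323 × 3.537 = 29.44.
N_c = (29.44 − 1)/tan34° = 42.16.
q = γ·D_f = 20.1 × 2.4 = 48.24 kPa.
For the ½γBN_γ term take γ' = 21.6 − 9.81 = 11.79 kN/m³ (soil below base is submerged).
c·N_c·s_c = 4 × 42.164 × 1.3 = 219.25 kPa
q·N_q = 48.24 × 29.44 = 1420.2 kPa
0.5·γ·B·N_γ·s_γ = 0.5 × 11.79 × 3 × 41.1 × 0.8 = 581.48 kPa
q_ult = 219.25 + 1420.2 + 581.48 = 2220.9 kPa.

q_ult ≈ 2220 kPa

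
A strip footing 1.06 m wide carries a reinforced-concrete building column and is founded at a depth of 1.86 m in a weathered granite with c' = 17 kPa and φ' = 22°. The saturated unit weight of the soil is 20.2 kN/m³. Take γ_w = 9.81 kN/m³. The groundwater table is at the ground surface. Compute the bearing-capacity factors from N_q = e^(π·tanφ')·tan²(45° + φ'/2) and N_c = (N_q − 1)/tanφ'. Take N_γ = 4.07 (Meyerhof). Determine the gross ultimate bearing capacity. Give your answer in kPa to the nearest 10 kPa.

tan22° = 0.404, so N_q = e^(π×0.404)·tan²(56°) = 3.558 × 2.198 = 7.82.
N_c = (7.82 − 1)/tan22° = 16.88.
γ' = 20.2 − 9.81 = 10.39 kN/m³ (submerged throughout). q = 10.39 × 1.86 = 19.325 kPa; the same γ' applies in the ½γBN_γ term.
c·N_c = 17 × 16.883 = 287.01 kPa
q·N_q = 19.325 × 7.8211 = 151.15 kPa
0.5·γ·B·N_γ = 0.5 × 10.39 × 1.06 × 4.07 = 22.412 kPa
q_ult = 287.01 + 151.15 + 22.412 = 460.57 kPa.

q_ult ≈ 460 kPa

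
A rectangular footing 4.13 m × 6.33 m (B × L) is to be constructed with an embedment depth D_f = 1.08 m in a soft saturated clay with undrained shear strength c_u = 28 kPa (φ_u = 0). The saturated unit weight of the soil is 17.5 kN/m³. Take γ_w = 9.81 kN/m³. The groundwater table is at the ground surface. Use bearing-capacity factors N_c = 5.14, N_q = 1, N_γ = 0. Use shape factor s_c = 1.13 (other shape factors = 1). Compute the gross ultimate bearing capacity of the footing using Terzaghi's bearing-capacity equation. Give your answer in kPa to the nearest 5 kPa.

q_ult ≈ 170 kPa

With the water table at the surface the whole profile is submerged: γ' = 17.5 − 9.81 = 7.69 kN/m³, so q = γ'·D_f = 8.3052 kPa.
q_ult = c·N_c·s_c + q·N_q
     = 28 × 5.14 × 1.13 + 8.3052 × 1
     = 162.63 + 8.3052 = 170.93 kPa.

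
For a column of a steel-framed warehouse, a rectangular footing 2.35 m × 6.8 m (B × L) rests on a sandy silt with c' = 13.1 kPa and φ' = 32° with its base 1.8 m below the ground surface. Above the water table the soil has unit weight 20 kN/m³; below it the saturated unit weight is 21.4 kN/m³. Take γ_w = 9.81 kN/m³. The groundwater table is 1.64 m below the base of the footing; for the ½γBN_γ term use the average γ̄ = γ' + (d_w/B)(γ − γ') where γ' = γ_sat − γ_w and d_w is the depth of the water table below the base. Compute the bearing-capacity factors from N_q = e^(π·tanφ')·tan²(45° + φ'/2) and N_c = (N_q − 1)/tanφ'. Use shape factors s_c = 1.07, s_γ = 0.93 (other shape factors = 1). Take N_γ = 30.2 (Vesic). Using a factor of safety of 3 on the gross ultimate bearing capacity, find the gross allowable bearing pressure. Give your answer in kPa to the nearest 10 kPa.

N_q = e^(π·tan32°)·tan²(61°) = 23.18; N_c = (N_q − 1)/tanφ' = 35.49.
Effective surcharge at the founding depth q = γ·D_f = 20 × 1.8 = 36 kPa.
With d_w = 1.64 m < B, γ̄ = 11.59 + (1.64/2.35) × (20 − 11.59) = 17.459 kN/m³.
q_ult = c·N_c·s_c + q·N_q + 0.5·γ·B·N_γ·s_γ
     = 13.1 × 35.49 × 1.07 + 36 × 23.177 + 0.5 × 17.459 × 2.35 × 30.2 × 0.93
     = 497.47 + 834.36 + 576.17 = 1908 kPa.
q_all = 1908 / 3 = 636 kPa.

q_all ≈ 640 kPa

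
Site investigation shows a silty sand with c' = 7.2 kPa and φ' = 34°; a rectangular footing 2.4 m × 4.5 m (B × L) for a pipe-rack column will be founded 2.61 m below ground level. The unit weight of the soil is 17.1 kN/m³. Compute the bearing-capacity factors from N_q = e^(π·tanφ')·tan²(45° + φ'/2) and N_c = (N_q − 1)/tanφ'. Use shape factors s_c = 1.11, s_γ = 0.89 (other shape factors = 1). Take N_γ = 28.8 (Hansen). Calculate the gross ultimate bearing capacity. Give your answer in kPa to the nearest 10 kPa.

q_ult ≈ 2180 kPa

tan34° = 0.6745, so N_q = e^(π×0.6745)·tan²(62°) = 8.323 × 3.537 = 29.44.
N_c = (29.44 − 1)/tan34° = 42.16.
Overburden at base level: q = 17.1 × 2.61 = 44.631 kPa.
Cohesion term c·N_c·s_c = 7.2 × 42.164 × 1.11 = 336.97 kPa; surcharge term q·N_q = 44.631 × 29.44 = 1313.9 kPa; self-weight term 0.5·γ·B·N_γ·s_γ = 0.5 × 17.1 × 2.4 × 28.8 × 0.89 = 525.97 kPa.
q_ult = 336.97 + 1313.9 + 525.97 = 2176.9 kPa.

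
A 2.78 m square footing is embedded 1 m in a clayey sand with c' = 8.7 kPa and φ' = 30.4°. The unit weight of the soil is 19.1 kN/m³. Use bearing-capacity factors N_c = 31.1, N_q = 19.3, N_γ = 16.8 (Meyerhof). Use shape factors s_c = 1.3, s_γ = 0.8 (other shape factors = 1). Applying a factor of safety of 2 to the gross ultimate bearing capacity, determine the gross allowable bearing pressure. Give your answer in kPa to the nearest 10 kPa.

q = γ·D_f = 19.1 × 1 = 19.1 kPa.
c·N_c·s_c = 8.7 × 31.1 × 1.3 = 351.74 kPa
q·N_q = 19.1 × 19.3 = 368.63 kPa
0.5·γ·B·N_γ·s_γ = 0.5 × 19.1 × 2.78 × 16.8 × 0.8 = 356.82 kPa
q_ult = 351.74 + 368.63 + 356.82 = 1077.2 kPa.
q_all = q_ult / FS = 1077.2 / 2 = 538.59 kPa.

q_all ≈ 540 kPa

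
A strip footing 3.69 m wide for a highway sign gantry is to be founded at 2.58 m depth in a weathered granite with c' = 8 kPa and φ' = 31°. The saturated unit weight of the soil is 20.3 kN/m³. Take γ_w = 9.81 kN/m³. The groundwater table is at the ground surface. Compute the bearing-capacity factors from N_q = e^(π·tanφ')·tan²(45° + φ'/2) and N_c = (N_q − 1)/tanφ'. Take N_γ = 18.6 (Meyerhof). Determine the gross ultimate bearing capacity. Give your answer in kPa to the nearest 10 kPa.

q_ult ≈ 1180 kPa

tan31° = 0.6009, so N_q = e^(π×0.6009)·tan²(60.5°) = 6.604 × 3.124 = 20.63.
N_c = (20.63 − 1)/tan31° = 32.67.
Water table at ground surface, so effective unit weight γ' = 20.3 − 9.81 = 10.49 kN/m³ is used throughout; overburden q = 10.49 × 2.58 = 27.064 kPa; the same γ' applies in the ½γBN_γ term.
Cohesion term c·N_c = 8 × 32.671 = 261.37 kPa; surcharge term q·N_q = 27.064 × 20.631 = 558.36 kPa; self-weight term 0.5·γ·B·N_γ = 0.5 × 10.49 × 3.69 × 18.6 = 359.99 kPa.
q_ult = 261.37 + 558.36 + 359.99 = 1179.7 kPa.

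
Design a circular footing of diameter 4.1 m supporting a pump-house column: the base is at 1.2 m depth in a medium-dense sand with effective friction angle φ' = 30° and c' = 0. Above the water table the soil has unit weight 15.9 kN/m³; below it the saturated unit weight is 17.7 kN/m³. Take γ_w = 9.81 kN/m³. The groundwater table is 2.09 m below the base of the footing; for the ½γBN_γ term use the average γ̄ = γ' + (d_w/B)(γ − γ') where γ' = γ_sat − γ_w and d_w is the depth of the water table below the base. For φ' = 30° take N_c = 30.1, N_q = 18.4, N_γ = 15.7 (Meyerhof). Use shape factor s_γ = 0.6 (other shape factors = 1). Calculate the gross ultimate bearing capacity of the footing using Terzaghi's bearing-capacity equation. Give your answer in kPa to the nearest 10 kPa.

Effective surcharge at the founding depth q = γ·D_f = 15.9 × 1.2 = 19.08 kPa.
With d_w = 2.09 m < B, γ̄ = 7.89 + (2.09/4.1) × (15.9 − 7.89) = 11.973 kN/m³.
q_ult = q·N_q + 0.5·γ·B·N_γ·s_γ
     = 19.08 × 18.4 + 0.5 × 11.973 × 4.1 × 15.7 × 0.6
     = 351.07 + 231.21 = 582.29 kPa.

q_ult ≈ 580 kPa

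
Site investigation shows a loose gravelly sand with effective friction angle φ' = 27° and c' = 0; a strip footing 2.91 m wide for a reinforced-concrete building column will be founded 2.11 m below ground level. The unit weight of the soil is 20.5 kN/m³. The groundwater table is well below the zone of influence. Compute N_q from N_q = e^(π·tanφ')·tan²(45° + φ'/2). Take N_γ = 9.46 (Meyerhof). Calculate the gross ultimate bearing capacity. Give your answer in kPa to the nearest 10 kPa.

tan27° = 0.5095, so N_q = e^(π×0.5095)·tan²(58.5°) = 4.957 × 2.663 = 13.2.
q = γ·D_f = 20.5 × 2.11 = 43.255 kPa.
q·N_q = 43.255 × 13.199 = 570.93 kPa
0.5·γ·B·N_γ = 0.5 × 20.5 × 2.91 × 9.46 = 282.17 kPa
q_ult = 570.93 + 282.17 = 853.1 kPa.

q_ult ≈ 850 kPa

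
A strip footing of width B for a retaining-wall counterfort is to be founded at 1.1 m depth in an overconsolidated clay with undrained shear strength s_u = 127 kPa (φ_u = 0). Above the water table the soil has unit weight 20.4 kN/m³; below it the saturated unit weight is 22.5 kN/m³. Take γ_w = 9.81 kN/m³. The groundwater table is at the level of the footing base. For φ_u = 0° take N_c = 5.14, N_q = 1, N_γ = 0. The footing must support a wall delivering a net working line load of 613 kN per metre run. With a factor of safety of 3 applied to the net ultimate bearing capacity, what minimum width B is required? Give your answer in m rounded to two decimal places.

B = 2.82 m

Effective surcharge at the founding depth q = γ·D_f = 20.4 × 1.1 = 22.44 kPa.
q_ult = c·N_c + q·N_q
     = 127 × 5.14 + 22.44 × 1
     = 652.78 + 22.44 = 675.22 kPa.
For φ = 0 the ½γBN_γ term vanishes, so q_ult is independent of B. q_net = 675.22 − 22.44 = 652.78 kPa; q_all(net) = 652.78/3 = 217.59 kPa.
Required width B = w / q_all(net) = 613 / 217.59 = 2.817 m.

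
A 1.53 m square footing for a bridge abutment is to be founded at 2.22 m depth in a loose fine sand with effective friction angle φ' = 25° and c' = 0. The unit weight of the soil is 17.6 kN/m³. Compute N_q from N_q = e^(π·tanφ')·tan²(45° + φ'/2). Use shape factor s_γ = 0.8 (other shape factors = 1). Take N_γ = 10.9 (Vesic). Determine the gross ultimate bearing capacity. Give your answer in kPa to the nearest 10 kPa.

q_ult ≈ 530 kPa

tan25° = 0.4663, so N_q = e^(π×0.4663)·tan²(57.5°) = 4.327 × 2.464 = 10.66.
Overburden at base level: q = 17.6 × 2.22 = 39.072 kPa.
Surcharge term q·N_q = 39.072 × 10.662 = 416.59 kPa; self-weight term 0.5·γ·B·N_γ·s_γ = 0.5 × 17.6 × 1.53 × 10.9 × 0.8 = 117.41 kPa.
q_ult = 416.59 + 117.41 = 534 kPa.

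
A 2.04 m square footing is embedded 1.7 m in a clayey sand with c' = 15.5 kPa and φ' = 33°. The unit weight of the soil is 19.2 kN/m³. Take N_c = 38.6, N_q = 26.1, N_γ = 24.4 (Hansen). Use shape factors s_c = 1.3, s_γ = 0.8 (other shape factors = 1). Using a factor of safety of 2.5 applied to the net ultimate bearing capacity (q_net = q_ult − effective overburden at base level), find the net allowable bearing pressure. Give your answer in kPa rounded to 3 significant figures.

Effective surcharge at the founding depth q = γ·D_f = 19.2 × 1.7 = 32.64 kPa.
q_ult = c·N_c·s_c + q·N_q + 0.5·γ·B·N_γ·s_γ
     = 15.5 × 38.6 × 1.3 + 32.64 × 26.1 + 0.5 × 19.2 × 2.04 × 24.4 × 0.8
     = 777.79 + 851.9 + 382.28 = 2012 kPa.
Net ultimate: q_net = 2012 − 32.64 = 1979.3 kPa.
q_all(net) = 1979.3 / 2.5 = 791.73 kPa.

q_all(net) ≈ 792 kPa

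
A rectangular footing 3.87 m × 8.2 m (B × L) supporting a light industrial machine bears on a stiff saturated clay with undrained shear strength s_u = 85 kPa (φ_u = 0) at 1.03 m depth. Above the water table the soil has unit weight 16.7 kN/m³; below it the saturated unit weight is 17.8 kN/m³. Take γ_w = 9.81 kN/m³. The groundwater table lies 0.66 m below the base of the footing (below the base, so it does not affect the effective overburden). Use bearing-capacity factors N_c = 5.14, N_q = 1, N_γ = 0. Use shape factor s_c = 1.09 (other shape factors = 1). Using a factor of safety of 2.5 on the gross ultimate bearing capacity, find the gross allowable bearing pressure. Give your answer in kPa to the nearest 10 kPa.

q_all ≈ 200 kPa

q = γ·D_f = 16.7 × 1.03 = 17.201 kPa.
c·N_c·s_c = 85 × 5.14 × 1.09 = 476.22 kPa
q·N_q = 17.201 × 1 = 17.201 kPa
q_ult = 476.22 + 17.201 = 493.42 kPa.
q_all = 493.42 / 2.5 = 197.37 kPa.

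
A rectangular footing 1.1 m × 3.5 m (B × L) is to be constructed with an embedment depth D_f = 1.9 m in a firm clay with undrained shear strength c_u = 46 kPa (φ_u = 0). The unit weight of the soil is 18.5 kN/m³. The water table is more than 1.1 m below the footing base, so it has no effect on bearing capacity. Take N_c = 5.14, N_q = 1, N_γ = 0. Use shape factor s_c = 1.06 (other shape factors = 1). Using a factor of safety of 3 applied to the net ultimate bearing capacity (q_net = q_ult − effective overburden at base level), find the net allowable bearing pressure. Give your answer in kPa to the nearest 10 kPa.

q_all(net) ≈ 80 kPa

q = γ·D_f = 18.5 × 1.9 = 35.15 kPa.
c·N_c·s_c = 46 × 5.14 × 1.06 = 250.63 kPa
q·N_q = 35.15 × 1 = 35.15 kPa
q_ult = 250.63 + 35.15 = 285.78 kPa.
Net ultimate: q_net = 285.78 − 35.15 = 250.63 kPa.
q_all(net) = 250.63 / 3 = 83.542 kPa.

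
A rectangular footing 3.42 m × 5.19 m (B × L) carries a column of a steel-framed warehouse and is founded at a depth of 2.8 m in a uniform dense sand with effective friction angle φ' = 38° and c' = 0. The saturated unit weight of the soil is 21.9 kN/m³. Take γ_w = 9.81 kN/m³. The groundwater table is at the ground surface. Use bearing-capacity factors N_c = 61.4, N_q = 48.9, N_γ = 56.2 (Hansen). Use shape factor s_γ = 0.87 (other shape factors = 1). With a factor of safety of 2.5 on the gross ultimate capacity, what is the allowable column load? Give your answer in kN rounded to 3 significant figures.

With the water table at the surface the whole profile is submerged: γ' = 21.9 − 9.81 = 12.09 kN/m³, so q = γ'·D_f = 33.852 kPa; the same γ' applies in the ½γBN_γ term.
q_ult = q·N_q + 0.5·γ·B·N_γ·s_γ
     = 33.852 × 48.9 + 0.5 × 12.09 × 3.42 × 56.2 × 0.87
     = 1655.4 + 1010.8 = 2666.2 kPa.
Gross allowable pressure q_all = 2666.2 / 2.5 = 1066.5 kPa.
Footing area = 17.7498 m², so allowable column load = 1066.5 × 17.7498 = 18930 kN.

P_all ≈ 18900 kN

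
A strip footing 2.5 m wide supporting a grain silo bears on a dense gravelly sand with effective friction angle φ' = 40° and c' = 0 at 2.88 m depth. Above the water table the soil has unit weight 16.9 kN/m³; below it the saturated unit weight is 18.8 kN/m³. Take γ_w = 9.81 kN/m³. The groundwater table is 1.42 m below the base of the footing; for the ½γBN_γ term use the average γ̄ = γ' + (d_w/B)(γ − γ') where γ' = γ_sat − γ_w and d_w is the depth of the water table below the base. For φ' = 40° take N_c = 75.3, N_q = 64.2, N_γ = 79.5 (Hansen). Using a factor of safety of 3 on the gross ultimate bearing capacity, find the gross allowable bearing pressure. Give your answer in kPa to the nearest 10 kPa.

q = γ·D_f = 16.9 × 2.88 = 48.672 kPa.
γ' = 8.99 kN/m³; averaging over the depth B below the base, γ̄ = γ' + (d_w/B)(γ − γ') = 13.483 kN/m³.
q·N_q = 48.672 × 64.2 = 3124.7 kPa
0.5·γ·B·N_γ = 0.5 × 13.483 × 2.5 × 79.5 = 1339.9 kPa
q_ult = 3124.7 + 1339.9 = 4464.6 kPa.
q_all = 4464.6 / 3 = 1488.2 kPa.

q_all ≈ 1490 kPa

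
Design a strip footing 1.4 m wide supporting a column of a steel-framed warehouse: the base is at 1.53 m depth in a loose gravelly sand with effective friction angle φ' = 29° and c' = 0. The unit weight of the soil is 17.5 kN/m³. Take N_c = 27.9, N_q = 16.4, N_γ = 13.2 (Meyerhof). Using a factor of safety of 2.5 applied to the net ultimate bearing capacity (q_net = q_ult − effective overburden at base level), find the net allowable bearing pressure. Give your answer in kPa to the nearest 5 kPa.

q = γ·D_f = 17.5 × 1.53 = 26.775 kPa.
q·N_q = 26.775 × 16.4 = 439.11 kPa
0.5·γ·B·N_γ = 0.5 × 17.5 × 1.4 × 13.2 = 161.7 kPa
q_ult = 439.11 + 161.7 = 600.81 kPa.
Net ultimate: q_net = 600.81 − 26.775 = 574.03 kPa.
q_all(net) = 574.03 / 2.5 = 229.61 kPa.

q_all(net) ≈ 230 kPa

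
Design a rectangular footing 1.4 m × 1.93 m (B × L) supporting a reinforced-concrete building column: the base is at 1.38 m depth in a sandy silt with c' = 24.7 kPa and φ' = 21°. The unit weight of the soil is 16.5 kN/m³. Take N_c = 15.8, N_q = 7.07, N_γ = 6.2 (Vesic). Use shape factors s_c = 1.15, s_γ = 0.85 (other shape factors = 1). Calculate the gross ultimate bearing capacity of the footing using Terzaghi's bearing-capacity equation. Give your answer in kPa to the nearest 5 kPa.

q_ult ≈ 670 kPa

q = γ·D_f = 16.5 × 1.38 = 22.77 kPa.
c·N_c·s_c = 24.7 × 15.8 × 1.15 = 448.8 kPa
q·N_q = 22.77 × 7.07 = 160.98 kPa
0.5·γ·B·N_γ·s_γ = 0.5 × 16.5 × 1.4 × 6.2 × 0.85 = 60.868 kPa
q_ult = 448.8 + 160.98 + 60.868 = 670.65 kPa.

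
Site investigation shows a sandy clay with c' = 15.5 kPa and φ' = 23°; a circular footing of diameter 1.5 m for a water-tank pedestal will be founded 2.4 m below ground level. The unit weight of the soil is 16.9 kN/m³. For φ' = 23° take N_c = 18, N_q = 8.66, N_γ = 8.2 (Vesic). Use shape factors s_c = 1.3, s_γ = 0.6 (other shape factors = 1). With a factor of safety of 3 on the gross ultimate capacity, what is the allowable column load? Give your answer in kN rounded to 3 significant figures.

P_all ≈ 457 kN

Effective surcharge at the founding depth q = γ·D_f = 16.9 × 2.4 = 40.56 kPa.
q_ult = c·N_c·s_c + q·N_q + 0.5·γ·B·N_γ·s_γ
     = 15.5 × 18 × 1.3 + 40.56 × 8.66 + 0.5 × 16.9 × 1.5 × 8.2 × 0.6
     = 362.7 + 351.25 + 62.361 = 776.31 kPa.
Gross allowable pressure q_all = 776.31 / 3 = 258.77 kPa.
Footing area = 1.7671 m², so allowable column load = 258.77 × 1.7671 = 457.27 kN.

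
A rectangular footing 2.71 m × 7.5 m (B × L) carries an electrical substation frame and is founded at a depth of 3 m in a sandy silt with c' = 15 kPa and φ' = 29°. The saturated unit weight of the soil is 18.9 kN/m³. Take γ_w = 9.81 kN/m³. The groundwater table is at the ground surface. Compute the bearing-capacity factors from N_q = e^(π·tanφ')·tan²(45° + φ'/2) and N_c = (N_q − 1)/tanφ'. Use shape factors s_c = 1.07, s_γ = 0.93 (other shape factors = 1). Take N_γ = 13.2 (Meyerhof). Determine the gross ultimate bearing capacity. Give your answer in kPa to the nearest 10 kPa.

tan29° = 0.5543, so N_q = e^(π×0.5543)·tan²(59.5°) = 5.705 × 2.882 = 16.44.
N_c = (16.44 − 1)/tan29° = 27.86.
Water table at ground surface, so effective unit weight γ' = 18.9 − 9.81 = 9.09 kN/m³ is used throughout; overburden q = 9.09 × 3 = 27.27 kPa; the same γ' applies in the ½γBN_γ term.
Cohesion term c·N_c·s_c = 15 × 27.86 × 1.07 = 447.16 kPa; surcharge term q·N_q = 27.27 × 16.443 = 448.41 kPa; self-weight term 0.5·γ·B·N_γ·s_γ = 0.5 × 9.09 × 2.71 × 13.2 × 0.93 = 151.2 kPa.
q_ult = 447.16 + 448.41 + 151.2 = 1046.8 kPa.

q_ult ≈ 1050 kPa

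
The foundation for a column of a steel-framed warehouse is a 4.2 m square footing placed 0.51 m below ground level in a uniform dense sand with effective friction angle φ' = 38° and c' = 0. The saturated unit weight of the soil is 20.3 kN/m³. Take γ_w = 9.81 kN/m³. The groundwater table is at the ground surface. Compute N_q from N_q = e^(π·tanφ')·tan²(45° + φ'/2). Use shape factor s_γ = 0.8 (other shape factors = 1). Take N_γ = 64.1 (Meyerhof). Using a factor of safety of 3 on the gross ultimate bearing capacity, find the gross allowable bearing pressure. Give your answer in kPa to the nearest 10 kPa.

N_q = e^(π·tan38°)·tan²(64°) = 48.93.
Water table at ground surface, so effective unit weight γ' = 20.3 − 9.81 = 10.49 kN/m³ is used throughout; overburden q = 10.49 × 0.51 = 5.3499 kPa; the same γ' applies in the ½γBN_γ term.
Surcharge term q·N_q = 5.3499 × 48.933 = 261.79 kPa; self-weight term 0.5·γ·B·N_γ·s_γ = 0.5 × 10.49 × 4.2 × 64.1 × 0.8 = 1129.6 kPa.
q_ult = 261.79 + 1129.6 = 1391.4 kPa.
q_all = 1391.4 / 3 = 463.81 kPa.

q_all ≈ 460 kPa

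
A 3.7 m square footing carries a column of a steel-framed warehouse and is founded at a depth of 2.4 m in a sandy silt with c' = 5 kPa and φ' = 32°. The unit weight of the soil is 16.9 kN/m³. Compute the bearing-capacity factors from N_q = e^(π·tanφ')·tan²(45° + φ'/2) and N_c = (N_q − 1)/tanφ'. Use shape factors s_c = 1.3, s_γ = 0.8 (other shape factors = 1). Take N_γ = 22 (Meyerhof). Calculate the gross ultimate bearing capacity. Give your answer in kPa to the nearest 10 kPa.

tan32° = 0.6249, so N_q = e^(π×0.6249)·tan²(61°) = 7.121 × 3.255 = 23.18.
N_c = (23.18 − 1)/tan32° = 35.49.
Overburden at base level: q = 16.9 × 2.4 = 40.56 kPa.
Cohesion term c·N_c·s_c = 5 × 35.49 × 1.3 = 230.69 kPa; surcharge term q·N_q = 40.56 × 23.177 = 940.05 kPa; self-weight term 0.5·γ·B·N_γ·s_γ = 0.5 × 16.9 × 3.7 × 22 × 0.8 = 550.26 kPa.
q_ult = 230.69 + 940.05 + 550.26 = 1721 kPa.

q_ult ≈ 1720 kPa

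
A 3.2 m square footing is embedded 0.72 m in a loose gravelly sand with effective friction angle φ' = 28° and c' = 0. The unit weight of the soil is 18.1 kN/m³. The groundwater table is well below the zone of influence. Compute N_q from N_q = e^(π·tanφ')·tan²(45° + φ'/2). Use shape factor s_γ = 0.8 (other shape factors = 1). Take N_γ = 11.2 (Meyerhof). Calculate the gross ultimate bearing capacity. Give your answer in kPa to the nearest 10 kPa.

tan28° = 0.5317, so N_q = e^(π×0.5317)·tan²(59°) = 5.314 × 2.77 = 14.72.
Overburden at base level: q = 18.1 × 0.72 = 13.032 kPa.
Surcharge term q·N_q = 13.032 × 14.72 = 191.83 kPa; self-weight term 0.5·γ·B·N_γ·s_γ = 0.5 × 18.1 × 3.2 × 11.2 × 0.8 = 259.48 kPa.
q_ult = 191.83 + 259.48 = 451.31 kPa.

q_ult ≈ 450 kPa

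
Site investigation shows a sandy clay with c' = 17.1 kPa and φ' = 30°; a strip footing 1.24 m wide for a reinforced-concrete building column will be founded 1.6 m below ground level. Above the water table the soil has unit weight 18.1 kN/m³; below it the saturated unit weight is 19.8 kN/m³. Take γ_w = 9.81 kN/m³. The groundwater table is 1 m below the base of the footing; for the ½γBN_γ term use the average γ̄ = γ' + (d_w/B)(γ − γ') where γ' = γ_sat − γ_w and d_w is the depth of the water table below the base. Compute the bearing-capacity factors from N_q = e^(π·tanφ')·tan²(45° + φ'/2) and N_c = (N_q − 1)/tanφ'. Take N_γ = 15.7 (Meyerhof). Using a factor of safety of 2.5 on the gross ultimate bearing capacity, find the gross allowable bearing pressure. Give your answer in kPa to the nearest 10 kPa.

q_all ≈ 480 kPa

N_q = e^(π·tan30°)·tan²(60°) = 18.4; N_c = (N_q − 1)/tanφ' = 30.14.
Overburden at base level: q = 18.1 × 1.6 = 28.96 kPa.
The water table is 1 m below the base (< B = 1.24 m), so the ½γBN_γ term uses γ̄ = γ' + (d_w/B)(γ − γ') = 9.99 + (1/1.24)(18.1 − 9.99) = 16.53 kN/m³.
Cohesion term c·N_c = 17.1 × 30.14 = 515.39 kPa; surcharge term q·N_q = 28.96 × 18.401 = 532.9 kPa; self-weight term 0.5·γ·B·N_γ = 0.5 × 16.53 × 1.24 × 15.7 = 160.91 kPa.
q_ult = 515.39 + 532.9 + 160.91 = 1209.2 kPa.
q_all = 1209.2 / 2.5 = 483.68 kPa.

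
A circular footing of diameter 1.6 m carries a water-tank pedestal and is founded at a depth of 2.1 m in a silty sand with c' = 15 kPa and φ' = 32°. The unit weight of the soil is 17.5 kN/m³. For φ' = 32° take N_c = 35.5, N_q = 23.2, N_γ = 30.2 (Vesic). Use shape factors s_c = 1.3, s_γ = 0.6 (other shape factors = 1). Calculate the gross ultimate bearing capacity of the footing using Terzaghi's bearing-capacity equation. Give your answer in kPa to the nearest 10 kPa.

q_ult ≈ 1800 kPa

Effective surcharge at the founding depth q = γ·D_f = 17.5 × 2.1 = 36.75 kPa.
q_ult = c·N_c·s_c + q·N_q + 0.5·γ·B·N_γ·s_γ
     = 15 × 35.5 × 1.3 + 36.75 × 23.2 + 0.5 × 17.5 × 1.6 × 30.2 × 0.6
     = 692.25 + 852.6 + 253.68 = 1798.5 kPa.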